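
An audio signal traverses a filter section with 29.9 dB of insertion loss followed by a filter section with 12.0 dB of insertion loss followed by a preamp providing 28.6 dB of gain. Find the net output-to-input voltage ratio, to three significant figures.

0.216

Net gain = (−29.9) + (−12.0) + 28.6 = -13.3 dB.
Voltage ratio = 10^(-13.3/20) = 0.216.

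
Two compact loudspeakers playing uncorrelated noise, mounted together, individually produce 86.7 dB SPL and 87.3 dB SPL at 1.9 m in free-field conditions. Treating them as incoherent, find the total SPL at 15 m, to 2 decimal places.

Combined at 1.9 m: 10·log₁₀(10^(86.7/10)+10^(87.3/10)) = 90.021 dB SPL.
Then apply −20·log₁₀(15/1.9) = -17.947 dB → 72.07 dB SPL.

72.07 dB SPL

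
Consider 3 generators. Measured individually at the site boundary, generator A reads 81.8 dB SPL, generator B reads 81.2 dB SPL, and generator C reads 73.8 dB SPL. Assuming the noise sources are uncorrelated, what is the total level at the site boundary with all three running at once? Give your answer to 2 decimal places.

Uncorrelated sources add in intensity (power), not in dB.
L_total = 10·log₁₀(10^(81.8/10) + 10^(81.2/10) + 10^(73.8/10)) = 10·log₁₀(307200000) = 84.87 dB SPL.

84.87 dB SPL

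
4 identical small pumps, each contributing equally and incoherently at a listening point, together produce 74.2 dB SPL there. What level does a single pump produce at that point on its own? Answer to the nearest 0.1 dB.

68.2 dB SPL

4 equal incoherent sources add 10·log₁₀(4) = 6.02 dB over one source.
L_one = 74.2 − 6.02 = 68.2 dB SPL.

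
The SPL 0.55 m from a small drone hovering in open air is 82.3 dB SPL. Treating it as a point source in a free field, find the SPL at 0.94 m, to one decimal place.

For a point source in a free field, ΔL = −20·log₁₀(d₂/d₁).
ΔL = −20·log₁₀(0.94/0.55) = -4.66 dB, so L₂ = 82.3 + (-4.66) = 77.6 dB SPL.

77.6 dB SPL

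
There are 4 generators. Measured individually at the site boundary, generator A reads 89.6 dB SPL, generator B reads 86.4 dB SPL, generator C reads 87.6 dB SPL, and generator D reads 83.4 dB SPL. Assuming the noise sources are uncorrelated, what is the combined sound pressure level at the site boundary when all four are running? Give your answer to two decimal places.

93.31 dB SPL

Uncorrelated sources add in intensity (power), not in dB.
L_total = 10·log₁₀(10^(89.6/10) + 10^(86.4/10) + 10^(87.6/10) + 10^(83.4/10)) = 10·log₁₀(2143000000) = 93.31 dB SPL.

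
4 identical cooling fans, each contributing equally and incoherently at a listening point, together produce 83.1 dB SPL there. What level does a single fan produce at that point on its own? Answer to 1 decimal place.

4 equal incoherent sources add 10·log₁₀(4) = 6.02 dB over one source.
L_one = 83.1 − 6.02 = 77.1 dB SPL.

77.1 dB SPL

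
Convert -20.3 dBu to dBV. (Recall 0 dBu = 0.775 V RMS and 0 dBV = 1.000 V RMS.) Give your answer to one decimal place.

-22.5 dBV

The offset between the scales is 20·log₁₀(0.775/1.000) = −2.214 dB.
So dBV = -20.3 − 2.214 = -22.5 dBV.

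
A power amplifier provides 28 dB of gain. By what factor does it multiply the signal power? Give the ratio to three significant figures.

Power ratio = 10^(dB/10).
10^(28/10) = 10^(2.800) = 631.

631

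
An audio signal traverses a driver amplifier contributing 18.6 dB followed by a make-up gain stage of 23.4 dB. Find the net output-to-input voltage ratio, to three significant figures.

Net gain = 18.6 + 23.4 = 42.0 dB.
Voltage ratio = 10^(42.0/20) = 126.

126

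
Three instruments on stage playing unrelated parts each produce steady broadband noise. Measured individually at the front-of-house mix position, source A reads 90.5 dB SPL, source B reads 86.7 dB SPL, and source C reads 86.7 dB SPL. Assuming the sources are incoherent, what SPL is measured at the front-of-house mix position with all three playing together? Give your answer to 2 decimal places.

93.13 dB SPL

Uncorrelated sources add in intensity (power), not in dB.
L_total = 10·log₁₀(10^(90.5/10) + 10^(86.7/10) + 10^(86.7/10)) = 10·log₁₀(2057000000) = 93.13 dB SPL.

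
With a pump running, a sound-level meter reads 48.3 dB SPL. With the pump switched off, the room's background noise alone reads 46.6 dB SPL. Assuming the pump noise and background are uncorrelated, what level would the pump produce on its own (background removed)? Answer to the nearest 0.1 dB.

Background correction is a power subtraction:
L_src = 10·log₁₀(10^(48.3/10) − 10^(46.6/10)) = 10·log₁₀(21900) = 43.4 dB SPL.

43.4 dB SPL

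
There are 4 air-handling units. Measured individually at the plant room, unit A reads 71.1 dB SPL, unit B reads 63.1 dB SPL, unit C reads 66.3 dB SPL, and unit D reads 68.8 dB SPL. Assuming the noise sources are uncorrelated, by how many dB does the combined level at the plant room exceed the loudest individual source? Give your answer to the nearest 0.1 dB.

3.2 dB

Incoherent sources sum as intensities:
L_total = 10·log₁₀(10^(71.1/10) + 10^(63.1/10) + 10^(66.3/10) + 10^(68.8/10)) = 74.28 dB SPL.
Excess over the loudest (71.1 dB): 74.28 − 71.1 = 3.2 dB.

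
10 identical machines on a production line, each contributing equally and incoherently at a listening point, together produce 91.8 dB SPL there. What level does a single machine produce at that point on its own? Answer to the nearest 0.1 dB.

81.8 dB SPL

10 equal incoherent sources add 10·log₁₀(10) = 10.00 dB over one source.
L_one = 91.8 − 10.00 = 81.8 dB SPL.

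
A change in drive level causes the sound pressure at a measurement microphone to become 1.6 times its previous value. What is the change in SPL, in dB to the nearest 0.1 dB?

SPL change from a pressure ratio uses the 20·log₁₀ form:
20·log₁₀(1.6) = 4.1 dB.

4.1 dB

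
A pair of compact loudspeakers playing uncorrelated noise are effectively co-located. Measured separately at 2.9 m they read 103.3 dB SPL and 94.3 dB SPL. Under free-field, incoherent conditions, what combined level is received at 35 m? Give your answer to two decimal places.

Combined at 2.9 m: 10·log₁₀(10^(103.3/10)+10^(94.3/10)) = 103.815 dB SPL.
Then apply −20·log₁₀(35/2.9) = -21.633 dB → 82.18 dB SPL.

82.18 dB SPL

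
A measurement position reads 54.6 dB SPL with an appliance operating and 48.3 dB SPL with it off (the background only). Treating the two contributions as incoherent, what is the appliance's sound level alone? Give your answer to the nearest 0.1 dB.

53.4 dB SPL

Subtract intensities: L_src = 10·log₁₀(10^(L_total/10) − 10^(L_bg/10)).
L_src = 10·log₁₀(10^(54.6/10) − 10^(48.3/10)) = 10·log₁₀(220800) = 53.4 dB SPL.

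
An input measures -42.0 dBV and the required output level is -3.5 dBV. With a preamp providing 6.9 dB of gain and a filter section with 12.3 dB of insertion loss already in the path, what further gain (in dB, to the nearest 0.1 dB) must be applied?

43.9 dB

The required make-up gain is the shortfall in the dB sum.
G = -3.5 − (-42.0) − 6.9 + 12.3 = 43.9 dB.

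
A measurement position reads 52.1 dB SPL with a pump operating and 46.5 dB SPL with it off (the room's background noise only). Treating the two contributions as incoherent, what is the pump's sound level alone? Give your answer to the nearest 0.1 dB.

50.7 dB SPL

Subtract intensities: L_src = 10·log₁₀(10^(L_total/10) − 10^(L_bg/10)).
L_src = 10·log₁₀(10^(52.1/10) − 10^(46.5/10)) = 10·log₁₀(117500) = 50.7 dB SPL.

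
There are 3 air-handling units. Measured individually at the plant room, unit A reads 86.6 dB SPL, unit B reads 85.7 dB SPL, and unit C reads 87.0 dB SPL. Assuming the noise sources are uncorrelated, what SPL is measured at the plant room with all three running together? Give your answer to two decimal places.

Incoherent sources sum as intensities:
L_total = 10·log₁₀(10^(86.6/10) + 10^(85.7/10) + 10^(87.0/10)) = 10·log₁₀(1330000000) = 91.24 dB SPL.

91.24 dB SPL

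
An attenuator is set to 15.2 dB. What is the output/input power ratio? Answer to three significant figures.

0.0302

Power ratio = 10^(dB/10).
10^(-15.2/10) = 10^(-1.520) = 0.0302.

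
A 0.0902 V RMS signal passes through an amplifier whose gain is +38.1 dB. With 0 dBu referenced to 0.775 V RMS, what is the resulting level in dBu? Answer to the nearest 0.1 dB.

Input level: 20·log₁₀(0.0902/0.775) = -18.68 dBu.
Output: -18.68 + 38.1 = +19.4 dBu.

+19.4 dBu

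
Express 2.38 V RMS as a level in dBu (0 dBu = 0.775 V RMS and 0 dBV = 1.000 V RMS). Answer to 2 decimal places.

+9.75 dBu

dBu = 20·log₁₀(V / 0.775 V).
20·log₁₀(2.38/0.775) = +9.75 dBu.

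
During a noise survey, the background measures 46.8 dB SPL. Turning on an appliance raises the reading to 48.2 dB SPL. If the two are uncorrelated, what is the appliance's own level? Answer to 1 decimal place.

42.6 dB SPL

Subtract intensities: L_src = 10·log₁₀(10^(L_total/10) − 10^(L_bg/10)).
L_src = 10·log₁₀(10^(48.2/10) − 10^(46.8/10)) = 10·log₁₀(18210) = 42.6 dB SPL.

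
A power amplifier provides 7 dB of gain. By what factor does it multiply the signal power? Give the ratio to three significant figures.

Power ratio = 10^(dB/10).
10^(7/10) = 10^(0.7000) = 5.01.

5.01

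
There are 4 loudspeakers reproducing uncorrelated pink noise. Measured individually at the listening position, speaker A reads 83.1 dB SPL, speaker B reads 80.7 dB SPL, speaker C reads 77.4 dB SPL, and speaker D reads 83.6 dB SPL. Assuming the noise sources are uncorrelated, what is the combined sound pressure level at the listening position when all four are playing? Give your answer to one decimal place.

Add the sources as powers (linear), then convert back to dB:
L_total = 10·log₁₀(10^(83.1/10) + 10^(80.7/10) + 10^(77.4/10) + 10^(83.6/10)) = 10·log₁₀(605700000) = 87.8 dB SPL.

87.8 dB SPL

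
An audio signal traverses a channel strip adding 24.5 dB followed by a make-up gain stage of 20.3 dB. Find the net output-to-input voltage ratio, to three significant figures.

174

Net gain = 24.5 + 20.3 = 44.8 dB.
Voltage ratio = 10^(44.8/20) = 174.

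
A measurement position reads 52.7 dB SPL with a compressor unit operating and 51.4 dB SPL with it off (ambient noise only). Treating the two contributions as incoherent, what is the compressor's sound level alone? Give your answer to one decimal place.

Background correction is a power subtraction:
L_src = 10·log₁₀(10^(52.7/10) − 10^(51.4/10)) = 10·log₁₀(48170) = 46.8 dB SPL.

46.8 dB SPL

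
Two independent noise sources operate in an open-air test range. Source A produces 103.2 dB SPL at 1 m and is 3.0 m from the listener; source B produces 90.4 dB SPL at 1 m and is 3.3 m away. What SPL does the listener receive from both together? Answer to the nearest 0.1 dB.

At the listener: L_A = 103.2 − 20·log₁₀(3.0) = 93.66 dB; L_B = 90.4 − 20·log₁₀(3.3) = 80.03 dB.
Combined: 10·log₁₀(10^(93.66/10)+10^(80.03/10)) = 93.8 dB SPL.

93.8 dB SPL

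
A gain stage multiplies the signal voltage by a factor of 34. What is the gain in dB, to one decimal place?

30.6 dB

Voltage ratio → dB uses the 20·log₁₀ form:
20·log₁₀(34) = 30.6 dB.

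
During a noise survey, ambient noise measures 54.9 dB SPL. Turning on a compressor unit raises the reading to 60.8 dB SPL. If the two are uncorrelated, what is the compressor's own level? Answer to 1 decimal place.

59.5 dB SPL

Subtract intensities: L_src = 10·log₁₀(10^(L_total/10) − 10^(L_bg/10)).
L_src = 10·log₁₀(10^(60.8/10) − 10^(54.9/10)) = 10·log₁₀(893200) = 59.5 dB SPL.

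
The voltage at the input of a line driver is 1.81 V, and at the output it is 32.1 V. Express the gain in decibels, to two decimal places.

Voltage is an amplitude quantity, so gain = 20·log₁₀(V_out/V_in).
20·log₁₀(32.1/1.81) = 20·log₁₀(17.73) = 24.98 dB.

24.98 dB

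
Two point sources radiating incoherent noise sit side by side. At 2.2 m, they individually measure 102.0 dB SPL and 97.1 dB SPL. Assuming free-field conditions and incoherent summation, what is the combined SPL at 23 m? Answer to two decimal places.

Combined at 2.2 m: 10·log₁₀(10^(102.0/10)+10^(97.1/10)) = 103.218 dB SPL.
Then apply −20·log₁₀(23/2.2) = -20.386 dB → 82.83 dB SPL.

82.83 dB SPL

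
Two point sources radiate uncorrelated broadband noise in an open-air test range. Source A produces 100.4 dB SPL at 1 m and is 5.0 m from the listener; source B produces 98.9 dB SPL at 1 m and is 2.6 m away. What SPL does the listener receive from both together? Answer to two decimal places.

92.01 dB SPL

At the listener: L_A = 100.4 − 20·log₁₀(5.0) = 86.421 dB; L_B = 98.9 − 20·log₁₀(2.6) = 90.601 dB.
Combined: 10·log₁₀(10^(86.421/10)+10^(90.601/10)) = 92.01 dB SPL.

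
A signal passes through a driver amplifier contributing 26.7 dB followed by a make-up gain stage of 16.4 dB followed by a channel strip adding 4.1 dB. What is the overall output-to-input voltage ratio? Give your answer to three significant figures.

229

Net gain = 26.7 + 16.4 + 4.1 = 47.2 dB.
Voltage ratio = 10^(47.2/20) = 229.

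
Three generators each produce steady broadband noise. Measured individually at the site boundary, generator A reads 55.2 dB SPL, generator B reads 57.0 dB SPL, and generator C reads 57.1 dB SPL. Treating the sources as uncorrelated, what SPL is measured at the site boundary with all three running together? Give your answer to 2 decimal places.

Add the sources as powers (linear), then convert back to dB:
L_total = 10·log₁₀(10^(55.2/10) + 10^(57.0/10) + 10^(57.1/10)) = 10·log₁₀(1345000) = 61.29 dB SPL.

61.29 dB SPL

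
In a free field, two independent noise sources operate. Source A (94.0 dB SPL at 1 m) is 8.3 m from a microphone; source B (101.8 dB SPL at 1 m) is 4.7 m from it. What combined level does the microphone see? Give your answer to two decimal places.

88.58 dB SPL

At the listener: L_A = 94.0 − 20·log₁₀(8.3) = 75.618 dB; L_B = 101.8 − 20·log₁₀(4.7) = 88.358 dB.
Combined: 10·log₁₀(10^(75.618/10)+10^(88.358/10)) = 88.58 dB SPL.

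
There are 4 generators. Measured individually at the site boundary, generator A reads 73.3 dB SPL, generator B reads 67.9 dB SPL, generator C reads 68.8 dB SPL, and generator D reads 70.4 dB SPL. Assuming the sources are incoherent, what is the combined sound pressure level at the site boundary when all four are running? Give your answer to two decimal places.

76.64 dB SPL

Incoherent sources sum as intensities:
L_total = 10·log₁₀(10^(73.3/10) + 10^(67.9/10) + 10^(68.8/10) + 10^(70.4/10)) = 10·log₁₀(46100000) = 76.64 dB SPL.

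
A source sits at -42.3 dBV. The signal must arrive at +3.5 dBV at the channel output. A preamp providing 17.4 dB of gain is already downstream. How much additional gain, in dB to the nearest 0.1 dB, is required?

The required make-up gain is the shortfall in the dB sum.
G = +3.5 − (-42.3) − 17.4 = 28.4 dB.

28.4 dB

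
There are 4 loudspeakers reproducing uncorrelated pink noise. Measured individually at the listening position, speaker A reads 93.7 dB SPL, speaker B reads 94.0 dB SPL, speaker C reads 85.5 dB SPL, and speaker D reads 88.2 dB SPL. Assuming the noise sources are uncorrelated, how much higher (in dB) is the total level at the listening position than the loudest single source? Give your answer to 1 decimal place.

3.7 dB

Uncorrelated sources add in intensity (power), not in dB.
L_total = 10·log₁₀(10^(93.7/10) + 10^(94.0/10) + 10^(85.5/10) + 10^(88.2/10)) = 97.69 dB SPL.
Excess over the loudest (94.0 dB): 97.69 − 94.0 = 3.7 dB.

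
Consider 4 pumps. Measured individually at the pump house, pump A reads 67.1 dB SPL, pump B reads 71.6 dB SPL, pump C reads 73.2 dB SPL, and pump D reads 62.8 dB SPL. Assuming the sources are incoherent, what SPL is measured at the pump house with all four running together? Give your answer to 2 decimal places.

Incoherent sources sum as intensities:
L_total = 10·log₁₀(10^(67.1/10) + 10^(71.6/10) + 10^(73.2/10) + 10^(62.8/10)) = 10·log₁₀(42380000) = 76.27 dB SPL.

76.27 dB SPL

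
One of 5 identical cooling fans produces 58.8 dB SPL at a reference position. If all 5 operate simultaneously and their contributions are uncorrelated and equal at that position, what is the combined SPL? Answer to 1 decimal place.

5 equal incoherent sources raise the level by 10·log₁₀(5) = 6.99 dB.
L_total = 58.8 + 6.99 = 65.8 dB SPL.

65.8 dB SPL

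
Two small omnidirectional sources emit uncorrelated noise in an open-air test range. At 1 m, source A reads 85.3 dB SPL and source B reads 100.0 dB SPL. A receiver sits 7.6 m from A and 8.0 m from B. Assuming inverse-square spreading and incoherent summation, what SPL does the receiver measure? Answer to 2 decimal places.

82.10 dB SPL

At the listener: L_A = 85.3 − 20·log₁₀(7.6) = 67.684 dB; L_B = 100.0 − 20·log₁₀(8.0) = 81.938 dB.
Combined: 10·log₁₀(10^(67.684/10)+10^(81.938/10)) = 82.10 dB SPL.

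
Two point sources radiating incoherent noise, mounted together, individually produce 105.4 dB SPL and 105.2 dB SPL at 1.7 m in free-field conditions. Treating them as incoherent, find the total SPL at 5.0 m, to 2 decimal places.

98.94 dB SPL

Combined at 1.7 m: 10·log₁₀(10^(105.4/10)+10^(105.2/10)) = 108.311 dB SPL.
Then apply −20·log₁₀(5.0/1.7) = -9.370 dB → 98.94 dB SPL.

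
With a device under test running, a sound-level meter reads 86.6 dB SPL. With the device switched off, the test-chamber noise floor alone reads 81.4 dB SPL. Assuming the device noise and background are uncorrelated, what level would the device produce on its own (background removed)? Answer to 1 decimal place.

85.0 dB SPL

Remove the background by subtracting linear intensities:
L_src = 10·log₁₀(10^(86.6/10) − 10^(81.4/10)) = 10·log₁₀(319000000) = 85.0 dB SPL.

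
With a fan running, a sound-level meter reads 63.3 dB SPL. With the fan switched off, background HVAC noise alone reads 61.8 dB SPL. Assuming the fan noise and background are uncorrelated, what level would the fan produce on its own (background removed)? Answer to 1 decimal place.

Background correction is a power subtraction:
L_src = 10·log₁₀(10^(63.3/10) − 10^(61.8/10)) = 10·log₁₀(624400) = 58.0 dB SPL.

58.0 dB SPL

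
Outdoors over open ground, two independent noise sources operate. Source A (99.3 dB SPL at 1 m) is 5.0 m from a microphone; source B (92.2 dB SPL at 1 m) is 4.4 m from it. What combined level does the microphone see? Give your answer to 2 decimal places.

86.30 dB SPL

At the listener: L_A = 99.3 − 20·log₁₀(5.0) = 85.321 dB; L_B = 92.2 − 20·log₁₀(4.4) = 79.331 dB.
Combined: 10·log₁₀(10^(85.321/10)+10^(79.331/10)) = 86.30 dB SPL.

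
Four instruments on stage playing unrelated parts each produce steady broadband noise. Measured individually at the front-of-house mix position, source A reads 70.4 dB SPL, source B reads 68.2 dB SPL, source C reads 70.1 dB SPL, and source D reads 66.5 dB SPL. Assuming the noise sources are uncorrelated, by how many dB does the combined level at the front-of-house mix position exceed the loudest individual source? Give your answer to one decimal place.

Incoherent sources sum as intensities:
L_total = 10·log₁₀(10^(70.4/10) + 10^(68.2/10) + 10^(70.1/10) + 10^(66.5/10)) = 75.09 dB SPL.
Excess over the loudest (70.4 dB): 75.09 − 70.4 = 4.7 dB.

4.7 dB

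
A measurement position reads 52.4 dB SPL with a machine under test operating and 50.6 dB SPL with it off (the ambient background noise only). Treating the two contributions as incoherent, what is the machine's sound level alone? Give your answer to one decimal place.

47.7 dB SPL

Subtract intensities: L_src = 10·log₁₀(10^(L_total/10) − 10^(L_bg/10)).
L_src = 10·log₁₀(10^(52.4/10) − 10^(50.6/10)) = 10·log₁₀(58960) = 47.7 dB SPL.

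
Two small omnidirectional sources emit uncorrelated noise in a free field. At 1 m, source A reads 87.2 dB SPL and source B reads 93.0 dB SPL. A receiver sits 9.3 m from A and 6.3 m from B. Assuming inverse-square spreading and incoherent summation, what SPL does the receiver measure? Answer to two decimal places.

77.51 dB SPL

At the listener: L_A = 87.2 − 20·log₁₀(9.3) = 67.830 dB; L_B = 93.0 − 20·log₁₀(6.3) = 77.013 dB.
Combined: 10·log₁₀(10^(67.830/10)+10^(77.013/10)) = 77.51 dB SPL.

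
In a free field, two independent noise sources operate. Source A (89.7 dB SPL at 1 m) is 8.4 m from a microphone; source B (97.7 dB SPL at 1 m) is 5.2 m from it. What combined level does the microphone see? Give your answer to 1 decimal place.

83.6 dB SPL

At the listener: L_A = 89.7 − 20·log₁₀(8.4) = 71.21 dB; L_B = 97.7 − 20·log₁₀(5.2) = 83.38 dB.
Combined: 10·log₁₀(10^(71.21/10)+10^(83.38/10)) = 83.6 dB SPL.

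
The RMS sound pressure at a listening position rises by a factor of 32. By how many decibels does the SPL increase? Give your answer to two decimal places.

Sound pressure is an amplitude quantity: ΔL = 20·log₁₀(p₂/p₁).
20·log₁₀(32) = 30.10 dB.

30.10 dB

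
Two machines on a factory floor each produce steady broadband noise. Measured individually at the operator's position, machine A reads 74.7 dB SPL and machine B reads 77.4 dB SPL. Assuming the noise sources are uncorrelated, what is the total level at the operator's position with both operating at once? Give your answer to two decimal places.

79.27 dB SPL

Incoherent sources sum as intensities:
L_total = 10·log₁₀(10^(74.7/10) + 10^(77.4/10)) = 10·log₁₀(84470000) = 79.27 dB SPL.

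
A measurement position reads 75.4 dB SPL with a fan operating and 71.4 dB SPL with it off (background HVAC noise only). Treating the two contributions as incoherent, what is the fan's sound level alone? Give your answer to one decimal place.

Subtract intensities: L_src = 10·log₁₀(10^(L_total/10) − 10^(L_bg/10)).
L_src = 10·log₁₀(10^(75.4/10) − 10^(71.4/10)) = 10·log₁₀(20870000) = 73.2 dB SPL.

73.2 dB SPL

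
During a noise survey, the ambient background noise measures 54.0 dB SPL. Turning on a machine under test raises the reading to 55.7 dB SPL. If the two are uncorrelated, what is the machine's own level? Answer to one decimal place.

Remove the background by subtracting linear intensities:
L_src = 10·log₁₀(10^(55.7/10) − 10^(54.0/10)) = 10·log₁₀(120300) = 50.8 dB SPL.

50.8 dB SPL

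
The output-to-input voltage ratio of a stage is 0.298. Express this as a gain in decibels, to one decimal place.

-10.5 dB

For a voltage ratio, dB = 20·log₁₀(V₂/V₁).
20·log₁₀(0.298) = -10.5 dB.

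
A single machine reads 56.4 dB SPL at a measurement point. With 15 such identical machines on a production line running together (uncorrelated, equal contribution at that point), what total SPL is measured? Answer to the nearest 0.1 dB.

15 equal incoherent sources raise the level by 10·log₁₀(15) = 11.76 dB.
L_total = 56.4 + 11.76 = 68.2 dB SPL.

68.2 dB SPL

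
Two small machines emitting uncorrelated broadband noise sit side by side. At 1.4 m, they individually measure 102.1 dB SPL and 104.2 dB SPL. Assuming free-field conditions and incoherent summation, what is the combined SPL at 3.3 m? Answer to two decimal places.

98.84 dB SPL

Combined at 1.4 m: 10·log₁₀(10^(102.1/10)+10^(104.2/10)) = 106.286 dB SPL.
Then apply −20·log₁₀(3.3/1.4) = -7.448 dB → 98.84 dB SPL.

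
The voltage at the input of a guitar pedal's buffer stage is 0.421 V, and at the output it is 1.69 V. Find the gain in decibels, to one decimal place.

12.1 dB

For a voltage ratio, dB = 20·log₁₀(V₂/V₁).
20·log₁₀(1.69/0.421) = 20·log₁₀(4.014) = 12.1 dB.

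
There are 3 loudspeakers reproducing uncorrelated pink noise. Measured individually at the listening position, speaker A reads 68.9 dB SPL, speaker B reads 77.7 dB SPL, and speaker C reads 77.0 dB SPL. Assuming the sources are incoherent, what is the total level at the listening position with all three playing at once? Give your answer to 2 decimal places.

80.67 dB SPL

Incoherent sources sum as intensities:
L_total = 10·log₁₀(10^(68.9/10) + 10^(77.7/10) + 10^(77.0/10)) = 10·log₁₀(116800000) = 80.67 dB SPL.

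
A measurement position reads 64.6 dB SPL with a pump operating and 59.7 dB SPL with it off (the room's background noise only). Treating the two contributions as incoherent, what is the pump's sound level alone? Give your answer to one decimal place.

62.9 dB SPL

Subtract intensities: L_src = 10·log₁₀(10^(L_total/10) − 10^(L_bg/10)).
L_src = 10·log₁₀(10^(64.6/10) − 10^(59.7/10)) = 10·log₁₀(1951000) = 62.9 dB SPL.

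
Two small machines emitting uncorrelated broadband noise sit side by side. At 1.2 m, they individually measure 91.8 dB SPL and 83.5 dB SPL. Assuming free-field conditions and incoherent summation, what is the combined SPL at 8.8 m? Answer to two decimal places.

75.09 dB SPL

Combined at 1.2 m: 10·log₁₀(10^(91.8/10)+10^(83.5/10)) = 92.399 dB SPL.
Then apply −20·log₁₀(8.8/1.2) = -17.306 dB → 75.09 dB SPL.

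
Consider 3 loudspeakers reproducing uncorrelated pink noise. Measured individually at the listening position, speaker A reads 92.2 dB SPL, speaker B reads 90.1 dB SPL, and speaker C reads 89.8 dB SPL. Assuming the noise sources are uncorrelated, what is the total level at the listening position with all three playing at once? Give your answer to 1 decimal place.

Uncorrelated sources add in intensity (power), not in dB.
L_total = 10·log₁₀(10^(92.2/10) + 10^(90.1/10) + 10^(89.8/10)) = 10·log₁₀(3638000000) = 95.6 dB SPL.

95.6 dB SPL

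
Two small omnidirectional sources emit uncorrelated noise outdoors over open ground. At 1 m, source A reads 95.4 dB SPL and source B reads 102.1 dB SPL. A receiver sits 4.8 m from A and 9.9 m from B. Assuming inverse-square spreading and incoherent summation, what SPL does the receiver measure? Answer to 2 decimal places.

85.00 dB SPL

At the listener: L_A = 95.4 − 20·log₁₀(4.8) = 81.775 dB; L_B = 102.1 − 20·log₁₀(9.9) = 82.187 dB.
Combined: 10·log₁₀(10^(81.775/10)+10^(82.187/10)) = 85.00 dB SPL.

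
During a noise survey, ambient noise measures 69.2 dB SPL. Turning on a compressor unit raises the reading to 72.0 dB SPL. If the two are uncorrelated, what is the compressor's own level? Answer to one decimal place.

68.8 dB SPL

Subtract intensities: L_src = 10·log₁₀(10^(L_total/10) − 10^(L_bg/10)).
L_src = 10·log₁₀(10^(72.0/10) − 10^(69.2/10)) = 10·log₁₀(7531000) = 68.8 dB SPL.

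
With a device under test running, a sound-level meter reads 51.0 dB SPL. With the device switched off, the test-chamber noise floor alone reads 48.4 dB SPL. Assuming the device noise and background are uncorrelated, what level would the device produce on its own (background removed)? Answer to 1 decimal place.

Background correction is a power subtraction:
L_src = 10·log₁₀(10^(51.0/10) − 10^(48.4/10)) = 10·log₁₀(56710) = 47.5 dB SPL.

47.5 dB SPL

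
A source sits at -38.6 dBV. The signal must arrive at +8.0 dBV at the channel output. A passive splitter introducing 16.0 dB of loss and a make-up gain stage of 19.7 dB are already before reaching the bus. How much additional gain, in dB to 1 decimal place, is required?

The required make-up gain is the shortfall in the dB sum.
G = +8.0 − (-38.6) + 16.0 − 19.7 = 42.9 dB.

42.9 dB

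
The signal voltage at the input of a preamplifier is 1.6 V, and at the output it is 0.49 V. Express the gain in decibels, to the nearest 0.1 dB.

For a voltage ratio, dB = 20·log₁₀(V₂/V₁).
20·log₁₀(0.49/1.6) = 20·log₁₀(0.3062) = -10.3 dB.

-10.3 dB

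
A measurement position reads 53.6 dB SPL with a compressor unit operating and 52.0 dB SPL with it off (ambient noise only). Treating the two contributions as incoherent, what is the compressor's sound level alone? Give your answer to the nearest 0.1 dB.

48.5 dB SPL

Background correction is a power subtraction:
L_src = 10·log₁₀(10^(53.6/10) − 10^(52.0/10)) = 10·log₁₀(70600) = 48.5 dB SPL.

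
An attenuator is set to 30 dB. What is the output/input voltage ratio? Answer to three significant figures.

Voltage ratio = 10^(dB/20).
10^(-30/20) = 10^(-1.500) = 0.0316.

0.0316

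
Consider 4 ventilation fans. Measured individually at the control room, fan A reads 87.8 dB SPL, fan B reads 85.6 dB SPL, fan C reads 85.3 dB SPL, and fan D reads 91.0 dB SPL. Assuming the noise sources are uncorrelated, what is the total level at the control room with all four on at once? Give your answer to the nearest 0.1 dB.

94.1 dB SPL

Incoherent sources sum as intensities:
L_total = 10·log₁₀(10^(87.8/10) + 10^(85.6/10) + 10^(85.3/10) + 10^(91.0/10)) = 10·log₁₀(2563000000) = 94.1 dB SPL.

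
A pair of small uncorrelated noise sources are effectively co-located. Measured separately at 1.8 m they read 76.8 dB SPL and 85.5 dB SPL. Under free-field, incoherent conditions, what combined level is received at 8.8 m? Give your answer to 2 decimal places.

Combined at 1.8 m: 10·log₁₀(10^(76.8/10)+10^(85.5/10)) = 86.050 dB SPL.
Then apply −20·log₁₀(8.8/1.8) = -13.784 dB → 72.27 dB SPL.

72.27 dB SPL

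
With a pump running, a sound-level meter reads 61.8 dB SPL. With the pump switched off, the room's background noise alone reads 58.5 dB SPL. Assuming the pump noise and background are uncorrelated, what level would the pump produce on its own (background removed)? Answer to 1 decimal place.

Subtract intensities: L_src = 10·log₁₀(10^(L_total/10) − 10^(L_bg/10)).
L_src = 10·log₁₀(10^(61.8/10) − 10^(58.5/10)) = 10·log₁₀(805600) = 59.1 dB SPL.

59.1 dB SPL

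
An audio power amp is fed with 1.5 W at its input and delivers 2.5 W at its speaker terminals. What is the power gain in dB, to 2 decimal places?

Power is a power quantity, so gain = 10·log₁₀(P_out/P_in).
10·log₁₀(2.5/1.5) = 10·log₁₀(1.667) = 2.22 dB.

2.22 dB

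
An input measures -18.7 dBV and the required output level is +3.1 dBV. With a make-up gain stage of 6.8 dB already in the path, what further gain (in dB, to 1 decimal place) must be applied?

The required make-up gain is the shortfall in the dB sum.
G = +3.1 − (-18.7) − 6.8 = 15.0 dB.

15.0 dB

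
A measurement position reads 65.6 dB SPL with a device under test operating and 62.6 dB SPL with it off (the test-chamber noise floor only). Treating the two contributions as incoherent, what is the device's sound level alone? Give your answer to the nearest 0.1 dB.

Background correction is a power subtraction:
L_src = 10·log₁₀(10^(65.6/10) − 10^(62.6/10)) = 10·log₁₀(1811000) = 62.6 dB SPL.

62.6 dB SPL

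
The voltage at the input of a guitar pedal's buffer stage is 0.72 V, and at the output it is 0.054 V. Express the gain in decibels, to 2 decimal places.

-22.50 dB

Voltage ratio → dB uses the 20·log₁₀ form:
20·log₁₀(0.054/0.72) = 20·log₁₀(0.07500) = -22.50 dB.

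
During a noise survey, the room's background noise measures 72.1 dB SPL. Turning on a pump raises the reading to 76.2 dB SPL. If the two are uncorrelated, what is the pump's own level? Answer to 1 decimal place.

74.1 dB SPL

Background correction is a power subtraction:
L_src = 10·log₁₀(10^(76.2/10) − 10^(72.1/10)) = 10·log₁₀(25470000) = 74.1 dB SPL.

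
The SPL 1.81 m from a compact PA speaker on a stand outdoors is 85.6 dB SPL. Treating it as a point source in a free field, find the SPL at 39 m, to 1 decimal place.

58.9 dB SPL

Free-field point source: level drops by 20·log₁₀ of the distance ratio.
ΔL = −20·log₁₀(39/1.81) = -26.67 dB, so L₂ = 85.6 + (-26.67) = 58.9 dB SPL.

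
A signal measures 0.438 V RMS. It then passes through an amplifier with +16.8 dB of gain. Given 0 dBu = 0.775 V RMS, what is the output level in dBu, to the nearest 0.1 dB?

+11.8 dBu

Input level: 20·log₁₀(0.438/0.775) = -4.96 dBu.
Output: -4.96 + 16.8 = +11.8 dBu.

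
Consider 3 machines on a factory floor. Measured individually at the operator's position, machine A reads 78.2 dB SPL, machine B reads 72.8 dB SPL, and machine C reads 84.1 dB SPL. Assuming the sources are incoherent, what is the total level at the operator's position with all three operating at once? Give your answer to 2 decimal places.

Uncorrelated sources add in intensity (power), not in dB.
L_total = 10·log₁₀(10^(78.2/10) + 10^(72.8/10) + 10^(84.1/10)) = 10·log₁₀(342200000) = 85.34 dB SPL.

85.34 dB SPL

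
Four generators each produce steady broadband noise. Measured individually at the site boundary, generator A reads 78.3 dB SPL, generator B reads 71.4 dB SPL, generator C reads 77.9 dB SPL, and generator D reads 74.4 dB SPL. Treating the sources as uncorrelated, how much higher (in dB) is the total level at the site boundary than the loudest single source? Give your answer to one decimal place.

Add the sources as powers (linear), then convert back to dB:
L_total = 10·log₁₀(10^(78.3/10) + 10^(71.4/10) + 10^(77.9/10) + 10^(74.4/10)) = 82.32 dB SPL.
Excess over the loudest (78.3 dB): 82.32 − 78.3 = 4.0 dB.

4.0 dB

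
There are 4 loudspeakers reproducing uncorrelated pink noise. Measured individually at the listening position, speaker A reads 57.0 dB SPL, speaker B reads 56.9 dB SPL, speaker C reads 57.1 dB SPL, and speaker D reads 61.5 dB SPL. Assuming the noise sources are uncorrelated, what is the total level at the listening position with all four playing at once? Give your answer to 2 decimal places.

64.65 dB SPL

Uncorrelated sources add in intensity (power), not in dB.
L_total = 10·log₁₀(10^(57.0/10) + 10^(56.9/10) + 10^(57.1/10) + 10^(61.5/10)) = 10·log₁₀(2916000) = 64.65 dB SPL.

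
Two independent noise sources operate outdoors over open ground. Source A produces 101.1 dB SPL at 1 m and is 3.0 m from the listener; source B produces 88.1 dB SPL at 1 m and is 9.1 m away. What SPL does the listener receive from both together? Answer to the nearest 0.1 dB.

At the listener: L_A = 101.1 − 20·log₁₀(3.0) = 91.56 dB; L_B = 88.1 − 20·log₁₀(9.1) = 68.92 dB.
Combined: 10·log₁₀(10^(91.56/10)+10^(68.92/10)) = 91.6 dB SPL.

91.6 dB SPL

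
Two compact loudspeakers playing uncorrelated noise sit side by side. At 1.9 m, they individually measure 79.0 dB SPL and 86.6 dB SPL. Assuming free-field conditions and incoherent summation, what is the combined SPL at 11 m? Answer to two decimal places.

72.04 dB SPL

Combined at 1.9 m: 10·log₁₀(10^(79.0/10)+10^(86.6/10)) = 87.296 dB SPL.
Then apply −20·log₁₀(11/1.9) = -15.253 dB → 72.04 dB SPL.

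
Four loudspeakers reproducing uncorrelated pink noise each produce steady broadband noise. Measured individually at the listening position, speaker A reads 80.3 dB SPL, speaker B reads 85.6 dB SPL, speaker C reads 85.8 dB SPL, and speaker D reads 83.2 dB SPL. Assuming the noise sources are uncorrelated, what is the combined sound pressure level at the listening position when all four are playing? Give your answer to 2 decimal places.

Incoherent sources sum as intensities:
L_total = 10·log₁₀(10^(80.3/10) + 10^(85.6/10) + 10^(85.8/10) + 10^(83.2/10)) = 10·log₁₀(1059000000) = 90.25 dB SPL.

90.25 dB SPL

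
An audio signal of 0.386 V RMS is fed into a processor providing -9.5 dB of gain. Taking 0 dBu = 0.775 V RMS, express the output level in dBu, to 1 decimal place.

-15.6 dBu

Input level: 20·log₁₀(0.386/0.775) = -6.05 dBu.
Output: -6.05 − 9.5 = -15.6 dBu.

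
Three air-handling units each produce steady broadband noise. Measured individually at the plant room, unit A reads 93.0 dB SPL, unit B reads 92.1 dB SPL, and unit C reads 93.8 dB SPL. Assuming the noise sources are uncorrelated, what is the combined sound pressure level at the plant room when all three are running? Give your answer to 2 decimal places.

97.79 dB SPL

Add the sources as powers (linear), then convert back to dB:
L_total = 10·log₁₀(10^(93.0/10) + 10^(92.1/10) + 10^(93.8/10)) = 10·log₁₀(6016000000) = 97.79 dB SPL.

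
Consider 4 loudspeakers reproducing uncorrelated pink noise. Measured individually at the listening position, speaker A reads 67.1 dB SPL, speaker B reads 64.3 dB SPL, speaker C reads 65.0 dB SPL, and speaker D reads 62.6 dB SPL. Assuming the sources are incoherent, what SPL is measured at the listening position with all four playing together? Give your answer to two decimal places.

Incoherent sources sum as intensities:
L_total = 10·log₁₀(10^(67.1/10) + 10^(64.3/10) + 10^(65.0/10) + 10^(62.6/10)) = 10·log₁₀(12800000) = 71.07 dB SPL.

71.07 dB SPL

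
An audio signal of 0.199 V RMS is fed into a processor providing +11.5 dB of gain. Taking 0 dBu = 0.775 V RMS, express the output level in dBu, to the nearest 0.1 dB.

-0.3 dBu

Input level: 20·log₁₀(0.199/0.775) = -11.81 dBu.
Output: -11.81 + 11.5 = -0.3 dBu.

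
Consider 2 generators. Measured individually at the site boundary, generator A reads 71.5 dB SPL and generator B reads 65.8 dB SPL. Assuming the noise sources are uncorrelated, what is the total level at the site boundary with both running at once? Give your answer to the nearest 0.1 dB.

72.5 dB SPL

Incoherent sources sum as intensities:
L_total = 10·log₁₀(10^(71.5/10) + 10^(65.8/10)) = 10·log₁₀(17930000) = 72.5 dB SPL.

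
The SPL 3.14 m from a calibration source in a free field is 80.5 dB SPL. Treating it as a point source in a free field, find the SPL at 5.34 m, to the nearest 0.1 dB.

75.9 dB SPL

For a point source in a free field, ΔL = −20·log₁₀(d₂/d₁).
ΔL = −20·log₁₀(5.34/3.14) = -4.61 dB, so L₂ = 80.5 + (-4.61) = 75.9 dB SPL.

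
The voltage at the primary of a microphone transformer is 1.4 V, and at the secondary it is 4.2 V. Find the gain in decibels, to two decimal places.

Voltage is an amplitude quantity, so gain = 20·log₁₀(V_out/V_in).
20·log₁₀(4.2/1.4) = 20·log₁₀(3.000) = 9.54 dB.

9.54 dB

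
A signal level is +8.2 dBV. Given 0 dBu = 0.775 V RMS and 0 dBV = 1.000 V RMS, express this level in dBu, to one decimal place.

+10.4 dBu

The offset between the scales is 20·log₁₀(0.775/1.000) = −2.214 dB.
So dBu = +8.2 + 2.214 = +10.4 dBu.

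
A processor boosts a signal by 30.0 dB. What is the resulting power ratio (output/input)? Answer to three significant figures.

1000

Power ratio = 10^(dB/10).
10^(30.0/10) = 10^(3.000) = 1000.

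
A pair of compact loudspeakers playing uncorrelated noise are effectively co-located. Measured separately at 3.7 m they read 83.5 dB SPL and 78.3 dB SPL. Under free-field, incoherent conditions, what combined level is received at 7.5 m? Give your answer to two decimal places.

78.51 dB SPL

Combined at 3.7 m: 10·log₁₀(10^(83.5/10)+10^(78.3/10)) = 84.646 dB SPL.
Then apply −20·log₁₀(7.5/3.7) = -6.137 dB → 78.51 dB SPL.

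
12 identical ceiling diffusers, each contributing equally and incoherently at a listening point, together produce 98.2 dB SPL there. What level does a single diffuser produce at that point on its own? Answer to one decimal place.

87.4 dB SPL

12 equal incoherent sources add 10·log₁₀(12) = 10.79 dB over one source.
L_one = 98.2 − 10.79 = 87.4 dB SPL.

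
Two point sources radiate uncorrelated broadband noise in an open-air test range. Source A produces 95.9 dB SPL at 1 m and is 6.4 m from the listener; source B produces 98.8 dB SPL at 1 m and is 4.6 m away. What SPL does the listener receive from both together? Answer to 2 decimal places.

At the listener: L_A = 95.9 − 20·log₁₀(6.4) = 79.776 dB; L_B = 98.8 − 20·log₁₀(4.6) = 85.545 dB.
Combined: 10·log₁₀(10^(79.776/10)+10^(85.545/10)) = 86.57 dB SPL.

86.57 dB SPL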